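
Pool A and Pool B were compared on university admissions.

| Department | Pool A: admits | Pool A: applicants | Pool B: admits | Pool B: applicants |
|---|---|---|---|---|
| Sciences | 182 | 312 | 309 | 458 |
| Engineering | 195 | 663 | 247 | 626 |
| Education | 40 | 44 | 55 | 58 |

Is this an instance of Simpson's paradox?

No

Sciences: Pool A 182/312 = 58.3%, Pool B 309/458 = 67.5% → Pool B
Engineering: Pool A 195/663 = 29.4%, Pool B 247/626 = 39.5% → Pool B
Education: Pool A 40/44 = 90.9%, Pool B 55/58 = 94.8% → Pool B
Overall: Pool A 417/1019 = 40.9%, Pool B 611/1142 = 53.5% → Pool B
Pool B wins overall and in every department group — no reversal.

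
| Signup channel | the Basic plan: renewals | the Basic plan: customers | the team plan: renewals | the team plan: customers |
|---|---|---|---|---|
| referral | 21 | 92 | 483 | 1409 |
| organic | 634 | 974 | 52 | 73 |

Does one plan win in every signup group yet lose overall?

Referral: the Basic plan 21/92 = 22.8%, the team plan 483/1409 = 34.3% → the team plan
Organic: the Basic plan 634/974 = 65.1%, the team plan 52/73 = 71.2% → the team plan
Overall: the Basic plan 655/1066 = 61.4%, the team plan 535/1482 = 36.1% → the Basic plan
The team plan wins each signup group but the Basic plan wins overall — the comparison reverses. The team plan's customers skew toward referral, which has a lower base rate.

Yes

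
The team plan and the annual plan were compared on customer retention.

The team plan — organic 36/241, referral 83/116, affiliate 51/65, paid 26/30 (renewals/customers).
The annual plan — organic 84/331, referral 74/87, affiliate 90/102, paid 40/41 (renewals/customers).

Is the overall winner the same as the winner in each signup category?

Yes

Organic: the team plan 36/241 = 14.9%, the annual plan 84/331 = 25.4% → the annual plan
Referral: the team plan 83/116 = 71.6%, the annual plan 74/87 = 85.1% → the annual plan
Affiliate: the team plan 51/65 = 78.5%, the annual plan 90/102 = 88.2% → the annual plan
Paid: the team plan 26/30 = 86.7%, the annual plan 40/41 = 97.6% → the annual plan
Overall: the team plan 196/452 = 43.4%, the annual plan 288/561 = 51.3% → the annual plan
The annual plan wins overall and in every signup group — no reversal.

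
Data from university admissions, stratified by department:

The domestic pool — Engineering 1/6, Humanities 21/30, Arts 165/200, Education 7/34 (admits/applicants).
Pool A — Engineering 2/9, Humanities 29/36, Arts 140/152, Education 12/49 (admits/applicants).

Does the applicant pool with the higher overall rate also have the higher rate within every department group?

Engineering: the domestic pool 1/6 = 16.7%, Pool A 2/9 = 22.2% → Pool A
Humanities: the domestic pool 21/30 = 70.0%, Pool A 29/36 = 80.6% → Pool A
Arts: the domestic pool 165/200 = 82.5%, Pool A 140/152 = 92.1% → Pool A
Education: the domestic pool 7/34 = 20.6%, Pool A 12/49 = 24.5% → Pool A
Overall: the domestic pool 194/270 = 71.9%, Pool A 183/246 = 74.4% → Pool A
Pool A wins overall and in every department group — no reversal.

Yes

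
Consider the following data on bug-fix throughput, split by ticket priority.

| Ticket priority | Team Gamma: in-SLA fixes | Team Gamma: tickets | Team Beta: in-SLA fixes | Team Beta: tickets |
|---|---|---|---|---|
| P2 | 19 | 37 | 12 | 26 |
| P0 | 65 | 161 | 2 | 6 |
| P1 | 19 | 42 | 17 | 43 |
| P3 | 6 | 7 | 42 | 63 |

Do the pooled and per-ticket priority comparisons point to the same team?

P2: Team Gamma 19/37 = 51.4%, Team Beta 12/26 = 46.2% → Team Gamma
P0: Team Gamma 65/161 = 40.4%, Team Beta 2/6 = 33.3% → Team Gamma
P1: Team Gamma 19/42 = 45.2%, Team Beta 17/43 = 39.5% → Team Gamma
P3: Team Gamma 6/7 = 85.7%, Team Beta 42/63 = 66.7% → Team Gamma
Overall: Team Gamma 109/247 = 44.1%, Team Beta 73/138 = 52.9% → Team Beta
Team Gamma wins each ticket group but Team Beta wins overall — the comparison reverses. Team Gamma's tickets skew toward P0, which has a lower base rate.

No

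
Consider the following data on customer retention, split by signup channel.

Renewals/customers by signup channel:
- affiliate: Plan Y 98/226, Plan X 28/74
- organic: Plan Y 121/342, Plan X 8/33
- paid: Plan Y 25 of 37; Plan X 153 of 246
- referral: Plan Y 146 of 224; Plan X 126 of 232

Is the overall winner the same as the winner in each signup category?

No

Affiliate: Plan Y 98/226 = 43.4%, Plan X 28/74 = 37.8% → Plan Y
Organic: Plan Y 121/342 = 35.4%, Plan X 8/33 = 24.2% → Plan Y
Paid: Plan Y 25/37 = 67.6%, Plan X 153/246 = 62.2% → Plan Y
Referral: Plan Y 146/224 = 65.2%, Plan X 126/232 = 54.3% → Plan Y
Overall: Plan Y 390/829 = 47.0%, Plan X 315/585 = 53.8% → Plan X
Plan Y wins each signup group but Plan X wins overall — the comparison reverses. Plan Y's customers skew toward organic, which has a lower base rate.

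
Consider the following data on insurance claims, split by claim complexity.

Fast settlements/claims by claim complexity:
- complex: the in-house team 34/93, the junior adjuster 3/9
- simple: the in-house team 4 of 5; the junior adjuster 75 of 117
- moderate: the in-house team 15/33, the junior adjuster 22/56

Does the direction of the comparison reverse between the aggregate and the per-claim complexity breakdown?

Yes

Complex: the in-house team 34/93 = 36.6%, the junior adjuster 3/9 = 33.3% → the in-house team
Simple: the in-house team 4/5 = 80.0%, the junior adjuster 75/117 = 64.1% → the in-house team
Moderate: the in-house team 15/33 = 45.5%, the junior adjuster 22/56 = 39.3% → the in-house team
Overall: the in-house team 53/131 = 40.5%, the junior adjuster 100/182 = 54.9% → the junior adjuster
The in-house team wins each claim group but the junior adjuster wins overall — the comparison reverses. The in-house team's claims skew toward complex, which has a lower base rate.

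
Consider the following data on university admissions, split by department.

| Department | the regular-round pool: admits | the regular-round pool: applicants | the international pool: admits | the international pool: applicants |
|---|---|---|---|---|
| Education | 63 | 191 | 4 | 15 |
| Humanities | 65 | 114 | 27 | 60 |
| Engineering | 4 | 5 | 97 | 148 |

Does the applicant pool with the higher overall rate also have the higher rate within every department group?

Education: the regular-round pool 63/191 = 33.0%, the international pool 4/15 = 26.7% → the regular-round pool
Humanities: the regular-round pool 65/114 = 57.0%, the international pool 27/60 = 45.0% → the regular-round pool
Engineering: the regular-round pool 4/5 = 80.0%, the international pool 97/148 = 65.5% → the regular-round pool
Overall: the regular-round pool 132/310 = 42.6%, the international pool 128/223 = 57.4% → the international pool
The regular-round pool wins each department group but the international pool wins overall — the comparison reverses. The regular-round pool's applicants skew toward Education, which has a lower base rate.

No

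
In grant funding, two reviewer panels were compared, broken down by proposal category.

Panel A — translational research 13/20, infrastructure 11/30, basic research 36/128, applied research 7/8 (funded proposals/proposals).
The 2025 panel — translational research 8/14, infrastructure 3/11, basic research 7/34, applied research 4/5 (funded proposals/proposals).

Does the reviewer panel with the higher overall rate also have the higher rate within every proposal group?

Yes

Translational research: Panel A 13/20 = 65.0%, the 2025 panel 8/14 = 57.1% → Panel A
Infrastructure: Panel A 11/30 = 36.7%, the 2025 panel 3/11 = 27.3% → Panel A
Basic research: Panel A 36/128 = 28.1%, the 2025 panel 7/34 = 20.6% → Panel A
Applied research: Panel A 7/8 = 87.5%, the 2025 panel 4/5 = 80.0% → Panel A
Overall: Panel A 67/186 = 36.0%, the 2025 panel 22/64 = 34.4% → Panel A
Panel A wins overall and in every proposal group — no reversal.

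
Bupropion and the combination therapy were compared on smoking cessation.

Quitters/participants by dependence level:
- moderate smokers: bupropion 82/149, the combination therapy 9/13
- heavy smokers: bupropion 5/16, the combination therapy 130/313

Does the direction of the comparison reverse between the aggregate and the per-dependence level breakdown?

Yes

Moderate smokers: bupropion 82/149 = 55.0%, the combination therapy 9/13 = 69.2% → the combination therapy
Heavy smokers: bupropion 5/16 = 31.2%, the combination therapy 130/313 = 41.5% → the combination therapy
Overall: bupropion 87/165 = 52.7%, the combination therapy 139/326 = 42.6% → bupropion
The combination therapy wins each dependence group but bupropion wins overall — the comparison reverses. The combination therapy's participants skew toward heavy smokers, which has a lower base rate.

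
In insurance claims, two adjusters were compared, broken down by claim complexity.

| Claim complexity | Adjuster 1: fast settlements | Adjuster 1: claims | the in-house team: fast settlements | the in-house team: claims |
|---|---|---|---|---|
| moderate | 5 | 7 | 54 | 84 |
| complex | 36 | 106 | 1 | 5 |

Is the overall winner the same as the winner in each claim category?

No

Moderate: Adjuster 1 5/7 = 71.4%, the in-house team 54/84 = 64.3% → Adjuster 1
Complex: Adjuster 1 36/106 = 34.0%, the in-house team 1/5 = 20.0% → Adjuster 1
Overall: Adjuster 1 41/113 = 36.3%, the in-house team 55/89 = 61.8% → the in-house team
Adjuster 1 wins each claim group but the in-house team wins overall — the comparison reverses. Adjuster 1's claims skew toward complex, which has a lower base rate.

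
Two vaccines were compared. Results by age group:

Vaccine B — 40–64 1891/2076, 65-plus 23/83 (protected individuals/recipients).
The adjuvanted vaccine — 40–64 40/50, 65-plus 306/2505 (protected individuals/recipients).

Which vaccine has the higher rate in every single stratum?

40–64: Vaccine B 1891/2076 = 91.1%, the adjuvanted vaccine 40/50 = 80.0% → Vaccine B
65-plus: Vaccine B 23/83 = 27.7%, the adjuvanted vaccine 306/2505 = 12.2% → Vaccine B
Vaccine B has the higher rate in both groups.

Vaccine B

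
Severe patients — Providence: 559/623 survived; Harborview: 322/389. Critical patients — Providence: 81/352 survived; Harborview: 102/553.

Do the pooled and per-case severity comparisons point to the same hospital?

Yes

Severe: Providence 559/623 = 89.7%, Harborview 322/389 = 82.8% → Providence
Critical: Providence 81/352 = 23.0%, Harborview 102/553 = 18.4% → Providence
Overall: Providence 640/975 = 65.6%, Harborview 424/942 = 45.0% → Providence
Providence wins overall and in every case group — no reversal.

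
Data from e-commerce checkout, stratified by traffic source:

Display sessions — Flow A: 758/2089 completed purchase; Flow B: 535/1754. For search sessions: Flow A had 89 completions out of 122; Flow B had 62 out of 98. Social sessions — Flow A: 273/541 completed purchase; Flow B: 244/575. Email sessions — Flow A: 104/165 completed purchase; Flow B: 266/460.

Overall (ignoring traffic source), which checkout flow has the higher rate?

Flow A

Display: Flow A 758/2089 = 36.3%, Flow B 535/1754 = 30.5% → Flow A
Search: Flow A 89/122 = 73.0%, Flow B 62/98 = 63.3% → Flow A
Social: Flow A 273/541 = 50.5%, Flow B 244/575 = 42.4% → Flow A
Email: Flow A 104/165 = 63.0%, Flow B 266/460 = 57.8% → Flow A
Overall: Flow A 1224/2917 = 42.0%, Flow B 1107/2887 = 38.3% → Flow A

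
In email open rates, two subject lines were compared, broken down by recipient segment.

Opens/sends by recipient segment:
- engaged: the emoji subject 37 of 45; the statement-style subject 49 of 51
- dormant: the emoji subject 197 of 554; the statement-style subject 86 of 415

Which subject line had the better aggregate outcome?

Engaged: the emoji subject 37/45 = 82.2%, the statement-style subject 49/51 = 96.1% → the statement-style subject
Dormant: the emoji subject 197/554 = 35.6%, the statement-style subject 86/415 = 20.7% → the emoji subject
Overall: the emoji subject 234/599 = 39.1%, the statement-style subject 135/466 = 29.0% → the emoji subject
(Neither sweeps every recipient group, but the emoji subject has the higher pooled rate.)

the emoji subject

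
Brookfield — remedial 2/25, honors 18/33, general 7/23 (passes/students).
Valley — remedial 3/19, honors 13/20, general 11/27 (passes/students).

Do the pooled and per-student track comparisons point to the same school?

Remedial: Brookfield 2/25 = 8.0%, Valley 3/19 = 15.8% → Valley
Honors: Brookfield 18/33 = 54.5%, Valley 13/20 = 65.0% → Valley
General: Brookfield 7/23 = 30.4%, Valley 11/27 = 40.7% → Valley
Overall: Brookfield 27/81 = 33.3%, Valley 27/66 = 40.9% → Valley
Valley wins overall and in every student group — no reversal.

Yes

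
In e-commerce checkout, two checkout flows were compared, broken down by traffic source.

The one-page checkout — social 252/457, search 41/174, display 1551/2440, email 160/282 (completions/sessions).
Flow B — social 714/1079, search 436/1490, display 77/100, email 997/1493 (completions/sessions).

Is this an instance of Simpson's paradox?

Yes

Social: the one-page checkout 252/457 = 55.1%, Flow B 714/1079 = 66.2% → Flow B
Search: the one-page checkout 41/174 = 23.6%, Flow B 436/1490 = 29.3% → Flow B
Display: the one-page checkout 1551/2440 = 63.6%, Flow B 77/100 = 77.0% → Flow B
Email: the one-page checkout 160/282 = 56.7%, Flow B 997/1493 = 66.8% → Flow B
Overall: the one-page checkout 2004/3353 = 59.8%, Flow B 2224/4162 = 53.4% → the one-page checkout
Flow B wins each traffic group but the one-page checkout wins overall — the comparison reverses. Flow B's sessions skew toward search, which has a lower base rate.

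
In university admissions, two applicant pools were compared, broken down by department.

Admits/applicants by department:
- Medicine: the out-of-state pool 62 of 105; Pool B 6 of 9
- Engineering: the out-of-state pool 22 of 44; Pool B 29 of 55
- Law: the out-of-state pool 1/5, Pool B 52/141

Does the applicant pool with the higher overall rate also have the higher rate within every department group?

No

Medicine: the out-of-state pool 62/105 = 59.0%, Pool B 6/9 = 66.7% → Pool B
Engineering: the out-of-state pool 22/44 = 50.0%, Pool B 29/55 = 52.7% → Pool B
Law: the out-of-state pool 1/5 = 20.0%, Pool B 52/141 = 36.9% → Pool B
Overall: the out-of-state pool 85/154 = 55.2%, Pool B 87/205 = 42.4% → the out-of-state pool
Pool B wins each department group but the out-of-state pool wins overall — the comparison reverses. Pool B's applicants skew toward Law, which has a lower base rate.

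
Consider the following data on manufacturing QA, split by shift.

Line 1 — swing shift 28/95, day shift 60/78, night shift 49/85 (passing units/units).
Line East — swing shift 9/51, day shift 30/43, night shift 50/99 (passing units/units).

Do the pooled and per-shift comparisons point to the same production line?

Swing shift: Line 1 28/95 = 29.5%, Line East 9/51 = 17.6% → Line 1
Day shift: Line 1 60/78 = 76.9%, Line East 30/43 = 69.8% → Line 1
Night shift: Line 1 49/85 = 57.6%, Line East 50/99 = 50.5% → Line 1
Overall: Line 1 137/258 = 53.1%, Line East 89/193 = 46.1% → Line 1
Line 1 wins overall and in every shift group — no reversal.

Yes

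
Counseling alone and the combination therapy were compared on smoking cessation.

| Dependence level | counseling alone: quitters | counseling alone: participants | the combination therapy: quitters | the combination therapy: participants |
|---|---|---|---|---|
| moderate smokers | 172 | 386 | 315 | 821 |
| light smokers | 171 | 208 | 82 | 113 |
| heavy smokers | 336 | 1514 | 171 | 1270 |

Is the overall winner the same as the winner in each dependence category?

Yes

Moderate smokers: counseling alone 172/386 = 44.6%, the combination therapy 315/821 = 38.4% → counseling alone
Light smokers: counseling alone 171/208 = 82.2%, the combination therapy 82/113 = 72.6% → counseling alone
Heavy smokers: counseling alone 336/1514 = 22.2%, the combination therapy 171/1270 = 13.5% → counseling alone
Overall: counseling alone 679/2108 = 32.2%, the combination therapy 568/2204 = 25.8% → counseling alone
Counseling alone wins overall and in every dependence group — no reversal.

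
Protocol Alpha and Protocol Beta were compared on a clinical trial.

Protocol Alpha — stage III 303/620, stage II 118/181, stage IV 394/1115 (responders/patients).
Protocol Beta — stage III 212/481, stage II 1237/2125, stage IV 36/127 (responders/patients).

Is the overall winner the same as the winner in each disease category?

Stage III: Protocol Alpha 303/620 = 48.9%, Protocol Beta 212/481 = 44.1% → Protocol Alpha
Stage II: Protocol Alpha 118/181 = 65.2%, Protocol Beta 1237/2125 = 58.2% → Protocol Alpha
Stage IV: Protocol Alpha 394/1115 = 35.3%, Protocol Beta 36/127 = 28.3% → Protocol Alpha
Overall: Protocol Alpha 815/1916 = 42.5%, Protocol Beta 1485/2733 = 54.3% → Protocol Beta
Protocol Alpha wins each disease group but Protocol Beta wins overall — the comparison reverses. Protocol Alpha's patients skew toward stage IV, which has a lower base rate.

No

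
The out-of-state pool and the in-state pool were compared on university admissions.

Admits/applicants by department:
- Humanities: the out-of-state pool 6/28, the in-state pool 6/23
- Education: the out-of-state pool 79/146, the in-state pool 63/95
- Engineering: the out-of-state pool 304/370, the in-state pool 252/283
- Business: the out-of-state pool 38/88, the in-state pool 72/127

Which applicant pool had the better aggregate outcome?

Humanities: the out-of-state pool 6/28 = 21.4%, the in-state pool 6/23 = 26.1% → the in-state pool
Education: the out-of-state pool 79/146 = 54.1%, the in-state pool 63/95 = 66.3% → the in-state pool
Engineering: the out-of-state pool 304/370 = 82.2%, the in-state pool 252/283 = 89.0% → the in-state pool
Business: the out-of-state pool 38/88 = 43.2%, the in-state pool 72/127 = 56.7% → the in-state pool
Overall: the out-of-state pool 427/632 = 67.6%, the in-state pool 393/528 = 74.4% → the in-state pool

the in-state pool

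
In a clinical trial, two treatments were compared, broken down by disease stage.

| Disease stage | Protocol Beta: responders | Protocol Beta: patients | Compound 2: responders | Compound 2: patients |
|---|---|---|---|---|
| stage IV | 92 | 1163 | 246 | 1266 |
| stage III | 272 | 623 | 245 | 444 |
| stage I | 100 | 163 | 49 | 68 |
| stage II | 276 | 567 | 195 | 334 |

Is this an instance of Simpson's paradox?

No

Stage IV: Protocol Beta 92/1163 = 7.9%, Compound 2 246/1266 = 19.4% → Compound 2
Stage III: Protocol Beta 272/623 = 43.7%, Compound 2 245/444 = 55.2% → Compound 2
Stage I: Protocol Beta 100/163 = 61.3%, Compound 2 49/68 = 72.1% → Compound 2
Stage II: Protocol Beta 276/567 = 48.7%, Compound 2 195/334 = 58.4% → Compound 2
Overall: Protocol Beta 740/2516 = 29.4%, Compound 2 735/2112 = 34.8% → Compound 2
Compound 2 wins overall and in every disease group — no reversal.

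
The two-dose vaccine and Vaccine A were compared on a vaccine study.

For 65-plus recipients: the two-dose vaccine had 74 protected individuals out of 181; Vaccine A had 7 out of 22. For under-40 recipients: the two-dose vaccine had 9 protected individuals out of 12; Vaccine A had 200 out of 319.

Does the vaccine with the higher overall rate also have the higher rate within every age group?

No

65-plus: the two-dose vaccine 74/181 = 40.9%, Vaccine A 7/22 = 31.8% → the two-dose vaccine
Under-40: the two-dose vaccine 9/12 = 75.0%, Vaccine A 200/319 = 62.7% → the two-dose vaccine
Overall: the two-dose vaccine 83/193 = 43.0%, Vaccine A 207/341 = 60.7% → Vaccine A
The two-dose vaccine wins each age group but Vaccine A wins overall — the comparison reverses. The two-dose vaccine's recipients skew toward 65-plus, which has a lower base rate.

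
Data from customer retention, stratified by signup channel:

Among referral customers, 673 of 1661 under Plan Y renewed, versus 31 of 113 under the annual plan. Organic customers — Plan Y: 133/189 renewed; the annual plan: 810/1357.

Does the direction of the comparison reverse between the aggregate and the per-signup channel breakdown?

Yes

Referral: Plan Y 673/1661 = 40.5%, the annual plan 31/113 = 27.4% → Plan Y
Organic: Plan Y 133/189 = 70.4%, the annual plan 810/1357 = 59.7% → Plan Y
Overall: Plan Y 806/1850 = 43.6%, the annual plan 841/1470 = 57.2% → the annual plan
Plan Y wins each signup group but the annual plan wins overall — the comparison reverses. Plan Y's customers skew toward referral, which has a lower base rate.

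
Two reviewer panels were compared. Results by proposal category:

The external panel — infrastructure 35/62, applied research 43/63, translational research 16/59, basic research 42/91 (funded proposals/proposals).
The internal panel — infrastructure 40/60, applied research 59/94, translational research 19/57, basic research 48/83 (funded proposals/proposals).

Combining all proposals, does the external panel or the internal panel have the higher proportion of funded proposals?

the internal panel

Infrastructure: the external panel 35/62 = 56.5%, the internal panel 40/60 = 66.7% → the internal panel
Applied research: the external panel 43/63 = 68.3%, the internal panel 59/94 = 62.8% → the external panel
Translational research: the external panel 16/59 = 27.1%, the internal panel 19/57 = 33.3% → the internal panel
Basic research: the external panel 42/91 = 46.2%, the internal panel 48/83 = 57.8% → the internal panel
Overall: the external panel 136/275 = 49.5%, the internal panel 166/294 = 56.5% → the internal panel
(Neither sweeps every proposal group, but the internal panel has the higher pooled rate.)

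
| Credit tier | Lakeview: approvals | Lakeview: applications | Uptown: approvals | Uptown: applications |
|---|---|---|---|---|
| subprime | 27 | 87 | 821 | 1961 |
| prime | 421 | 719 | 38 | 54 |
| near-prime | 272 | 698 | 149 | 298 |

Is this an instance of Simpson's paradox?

Yes

Subprime: Lakeview 27/87 = 31.0%, Uptown 821/1961 = 41.9% → Uptown
Prime: Lakeview 421/719 = 58.6%, Uptown 38/54 = 70.4% → Uptown
Near-prime: Lakeview 272/698 = 39.0%, Uptown 149/298 = 50.0% → Uptown
Overall: Lakeview 720/1504 = 47.9%, Uptown 1008/2313 = 43.6% → Lakeview
Uptown wins each credit group but Lakeview wins overall — the comparison reverses. Uptown's applications skew toward subprime, which has a lower base rate.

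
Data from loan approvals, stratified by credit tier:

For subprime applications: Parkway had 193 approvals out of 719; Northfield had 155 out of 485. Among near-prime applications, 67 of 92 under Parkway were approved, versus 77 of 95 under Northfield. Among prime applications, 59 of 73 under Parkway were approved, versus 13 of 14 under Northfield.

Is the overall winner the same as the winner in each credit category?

Yes

Subprime: Parkway 193/719 = 26.8%, Northfield 155/485 = 32.0% → Northfield
Near-prime: Parkway 67/92 = 72.8%, Northfield 77/95 = 81.1% → Northfield
Prime: Parkway 59/73 = 80.8%, Northfield 13/14 = 92.9% → Northfield
Overall: Parkway 319/884 = 36.1%, Northfield 245/594 = 41.2% → Northfield
Northfield wins overall and in every credit group — no reversal.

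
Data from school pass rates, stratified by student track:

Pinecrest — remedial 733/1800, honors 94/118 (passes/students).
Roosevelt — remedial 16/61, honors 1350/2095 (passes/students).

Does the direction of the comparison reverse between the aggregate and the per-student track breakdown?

Yes

Remedial: Pinecrest 733/1800 = 40.7%, Roosevelt 16/61 = 26.2% → Pinecrest
Honors: Pinecrest 94/118 = 79.7%, Roosevelt 1350/2095 = 64.4% → Pinecrest
Overall: Pinecrest 827/1918 = 43.1%, Roosevelt 1366/2156 = 63.4% → Roosevelt
Pinecrest wins each student group but Roosevelt wins overall — the comparison reverses. Pinecrest's students skew toward remedial, which has a lower base rate.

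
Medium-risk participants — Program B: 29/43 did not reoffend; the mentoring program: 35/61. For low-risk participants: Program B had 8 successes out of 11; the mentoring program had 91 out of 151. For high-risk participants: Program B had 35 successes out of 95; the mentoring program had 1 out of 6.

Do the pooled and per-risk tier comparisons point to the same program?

Medium-risk: Program B 29/43 = 67.4%, the mentoring program 35/61 = 57.4% → Program B
Low-risk: Program B 8/11 = 72.7%, the mentoring program 91/151 = 60.3% → Program B
High-risk: Program B 35/95 = 36.8%, the mentoring program 1/6 = 16.7% → Program B
Overall: Program B 72/149 = 48.3%, the mentoring program 127/218 = 58.3% → the mentoring program
Program B wins each risk group but the mentoring program wins overall — the comparison reverses. Program B's participants skew toward high-risk, which has a lower base rate.

No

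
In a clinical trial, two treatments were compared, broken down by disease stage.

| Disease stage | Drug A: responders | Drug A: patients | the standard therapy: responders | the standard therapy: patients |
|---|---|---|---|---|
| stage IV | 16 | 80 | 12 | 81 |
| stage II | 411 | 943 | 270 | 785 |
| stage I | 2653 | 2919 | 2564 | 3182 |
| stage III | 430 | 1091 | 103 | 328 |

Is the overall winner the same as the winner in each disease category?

Stage IV: Drug A 16/80 = 20.0%, the standard therapy 12/81 = 14.8% → Drug A
Stage II: Drug A 411/943 = 43.6%, the standard therapy 270/785 = 34.4% → Drug A
Stage I: Drug A 2653/2919 = 90.9%, the standard therapy 2564/3182 = 80.6% → Drug A
Stage III: Drug A 430/1091 = 39.4%, the standard therapy 103/328 = 31.4% → Drug A
Overall: Drug A 3510/5033 = 69.7%, the standard therapy 2949/4376 = 67.4% → Drug A
Drug A wins overall and in every disease group — no reversal.

Yes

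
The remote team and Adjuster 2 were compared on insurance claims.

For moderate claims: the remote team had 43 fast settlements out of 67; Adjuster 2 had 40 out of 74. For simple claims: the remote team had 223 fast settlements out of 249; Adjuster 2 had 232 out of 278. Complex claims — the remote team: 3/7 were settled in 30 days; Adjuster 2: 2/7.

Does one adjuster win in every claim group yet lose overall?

Moderate: the remote team 43/67 = 64.2%, Adjuster 2 40/74 = 54.1% → the remote team
Simple: the remote team 223/249 = 89.6%, Adjuster 2 232/278 = 83.5% → the remote team
Complex: the remote team 3/7 = 42.9%, Adjuster 2 2/7 = 28.6% → the remote team
Overall: the remote team 269/323 = 83.3%, Adjuster 2 274/359 = 76.3% → the remote team
The remote team wins overall and in every claim group — no reversal.

No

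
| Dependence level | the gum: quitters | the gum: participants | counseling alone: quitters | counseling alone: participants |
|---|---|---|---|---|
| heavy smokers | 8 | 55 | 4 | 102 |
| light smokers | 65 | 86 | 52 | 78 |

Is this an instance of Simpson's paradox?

Heavy smokers: the gum 8/55 = 14.5%, counseling alone 4/102 = 3.9% → the gum
Light smokers: the gum 65/86 = 75.6%, counseling alone 52/78 = 66.7% → the gum
Overall: the gum 73/141 = 51.8%, counseling alone 56/180 = 31.1% → the gum
The gum wins overall and in every dependence group — no reversal.

No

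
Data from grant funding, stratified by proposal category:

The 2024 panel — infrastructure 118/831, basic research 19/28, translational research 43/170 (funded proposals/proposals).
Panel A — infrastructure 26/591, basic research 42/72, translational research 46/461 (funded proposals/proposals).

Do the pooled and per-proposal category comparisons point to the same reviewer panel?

Infrastructure: the 2024 panel 118/831 = 14.2%, Panel A 26/591 = 4.4% → the 2024 panel
Basic research: the 2024 panel 19/28 = 67.9%, Panel A 42/72 = 58.3% → the 2024 panel
Translational research: the 2024 panel 43/170 = 25.3%, Panel A 46/461 = 10.0% → the 2024 panel
Overall: the 2024 panel 180/1029 = 17.5%, Panel A 114/1124 = 10.1% → the 2024 panel
The 2024 panel wins overall and in every proposal group — no reversal.

Yes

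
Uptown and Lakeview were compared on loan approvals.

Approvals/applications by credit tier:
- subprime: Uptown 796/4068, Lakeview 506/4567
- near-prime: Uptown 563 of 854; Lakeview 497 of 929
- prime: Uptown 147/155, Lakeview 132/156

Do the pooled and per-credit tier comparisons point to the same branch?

Subprime: Uptown 796/4068 = 19.6%, Lakeview 506/4567 = 11.1% → Uptown
Near-prime: Uptown 563/854 = 65.9%, Lakeview 497/929 = 53.5% → Uptown
Prime: Uptown 147/155 = 94.8%, Lakeview 132/156 = 84.6% → Uptown
Overall: Uptown 1506/5077 = 29.7%, Lakeview 1135/5652 = 20.1% → Uptown
Uptown wins overall and in every credit group — no reversal.

Yes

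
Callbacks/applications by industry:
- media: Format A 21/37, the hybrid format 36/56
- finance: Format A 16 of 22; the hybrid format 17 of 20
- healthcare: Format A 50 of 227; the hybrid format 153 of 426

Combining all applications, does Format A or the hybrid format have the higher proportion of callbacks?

the hybrid format

Media: Format A 21/37 = 56.8%, the hybrid format 36/56 = 64.3% → the hybrid format
Finance: Format A 16/22 = 72.7%, the hybrid format 17/20 = 85.0% → the hybrid format
Healthcare: Format A 50/227 = 22.0%, the hybrid format 153/426 = 35.9% → the hybrid format
Overall: Format A 87/286 = 30.4%, the hybrid format 206/502 = 41.0% → the hybrid format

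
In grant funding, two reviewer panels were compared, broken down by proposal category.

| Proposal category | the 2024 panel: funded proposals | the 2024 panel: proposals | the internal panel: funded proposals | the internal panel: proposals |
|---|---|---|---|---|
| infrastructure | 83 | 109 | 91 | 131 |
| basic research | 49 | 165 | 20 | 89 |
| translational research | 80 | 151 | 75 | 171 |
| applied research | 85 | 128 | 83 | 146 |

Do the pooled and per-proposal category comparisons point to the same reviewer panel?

Infrastructure: the 2024 panel 83/109 = 76.1%, the internal panel 91/131 = 69.5% → the 2024 panel
Basic research: the 2024 panel 49/165 = 29.7%, the internal panel 20/89 = 22.5% → the 2024 panel
Translational research: the 2024 panel 80/151 = 53.0%, the internal panel 75/171 = 43.9% → the 2024 panel
Applied research: the 2024 panel 85/128 = 66.4%, the internal panel 83/146 = 56.8% → the 2024 panel
Overall: the 2024 panel 297/553 = 53.7%, the internal panel 269/537 = 50.1% → the 2024 panel
The 2024 panel wins overall and in every proposal group — no reversal.

Yes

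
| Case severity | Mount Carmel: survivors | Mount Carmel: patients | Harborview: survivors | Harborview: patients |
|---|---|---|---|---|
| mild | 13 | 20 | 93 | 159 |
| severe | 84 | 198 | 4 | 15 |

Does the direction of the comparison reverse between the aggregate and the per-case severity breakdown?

Yes

Mild: Mount Carmel 13/20 = 65.0%, Harborview 93/159 = 58.5% → Mount Carmel
Severe: Mount Carmel 84/198 = 42.4%, Harborview 4/15 = 26.7% → Mount Carmel
Overall: Mount Carmel 97/218 = 44.5%, Harborview 97/174 = 55.7% → Harborview
Mount Carmel wins each case group but Harborview wins overall — the comparison reverses. Mount Carmel's patients skew toward severe, which has a lower base rate.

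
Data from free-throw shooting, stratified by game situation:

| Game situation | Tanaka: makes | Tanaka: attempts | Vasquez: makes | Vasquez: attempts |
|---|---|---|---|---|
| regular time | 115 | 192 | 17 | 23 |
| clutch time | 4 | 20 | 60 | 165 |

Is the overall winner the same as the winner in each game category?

No

Regular time: Tanaka 115/192 = 59.9%, Vasquez 17/23 = 73.9% → Vasquez
Clutch time: Tanaka 4/20 = 20.0%, Vasquez 60/165 = 36.4% → Vasquez
Overall: Tanaka 119/212 = 56.1%, Vasquez 77/188 = 41.0% → Tanaka
Vasquez wins each game group but Tanaka wins overall — the comparison reverses. Vasquez's attempts skew toward clutch time, which has a lower base rate.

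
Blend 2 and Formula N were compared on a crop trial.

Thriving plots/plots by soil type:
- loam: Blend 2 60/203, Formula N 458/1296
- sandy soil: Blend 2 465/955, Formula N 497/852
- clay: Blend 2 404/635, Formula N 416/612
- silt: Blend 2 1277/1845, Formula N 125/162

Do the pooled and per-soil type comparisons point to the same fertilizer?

Loam: Blend 2 60/203 = 29.6%, Formula N 458/1296 = 35.3% → Formula N
Sandy soil: Blend 2 465/955 = 48.7%, Formula N 497/852 = 58.3% → Formula N
Clay: Blend 2 404/635 = 63.6%, Formula N 416/612 = 68.0% → Formula N
Silt: Blend 2 1277/1845 = 69.2%, Formula N 125/162 = 77.2% → Formula N
Overall: Blend 2 2206/3638 = 60.6%, Formula N 1496/2922 = 51.2% → Blend 2
Formula N wins each soil group but Blend 2 wins overall — the comparison reverses. Formula N's plots skew toward loam, which has a lower base rate.

No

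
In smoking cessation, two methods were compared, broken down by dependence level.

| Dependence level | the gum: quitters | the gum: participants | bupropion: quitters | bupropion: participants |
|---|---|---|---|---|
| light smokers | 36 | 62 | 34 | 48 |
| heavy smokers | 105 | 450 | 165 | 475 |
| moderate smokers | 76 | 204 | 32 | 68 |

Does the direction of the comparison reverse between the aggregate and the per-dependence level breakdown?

No

Light smokers: the gum 36/62 = 58.1%, bupropion 34/48 = 70.8% → bupropion
Heavy smokers: the gum 105/450 = 23.3%, bupropion 165/475 = 34.7% → bupropion
Moderate smokers: the gum 76/204 = 37.3%, bupropion 32/68 = 47.1% → bupropion
Overall: the gum 217/716 = 30.3%, bupropion 231/591 = 39.1% → bupropion
Bupropion wins overall and in every dependence group — no reversal.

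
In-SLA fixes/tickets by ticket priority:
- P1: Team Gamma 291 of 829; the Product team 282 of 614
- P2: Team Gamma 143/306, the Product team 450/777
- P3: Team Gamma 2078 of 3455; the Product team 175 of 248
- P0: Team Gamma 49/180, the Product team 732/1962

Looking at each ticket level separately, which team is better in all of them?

P1: Team Gamma 291/829 = 35.1%, the Product team 282/614 = 45.9% → the Product team
P2: Team Gamma 143/306 = 46.7%, the Product team 450/777 = 57.9% → the Product team
P3: Team Gamma 2078/3455 = 60.1%, the Product team 175/248 = 70.6% → the Product team
P0: Team Gamma 49/180 = 27.2%, the Product team 732/1962 = 37.3% → the Product team
The Product team has the higher rate in all 4 groups.

the Product team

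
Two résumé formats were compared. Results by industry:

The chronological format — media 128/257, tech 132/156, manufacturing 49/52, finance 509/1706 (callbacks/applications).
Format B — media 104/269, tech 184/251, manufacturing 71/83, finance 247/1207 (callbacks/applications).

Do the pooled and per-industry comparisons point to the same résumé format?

Media: the chronological format 128/257 = 49.8%, Format B 104/269 = 38.7% → the chronological format
Tech: the chronological format 132/156 = 84.6%, Format B 184/251 = 73.3% → the chronological format
Manufacturing: the chronological format 49/52 = 94.2%, Format B 71/83 = 85.5% → the chronological format
Finance: the chronological format 509/1706 = 29.8%, Format B 247/1207 = 20.5% → the chronological format
Overall: the chronological format 818/2171 = 37.7%, Format B 606/1810 = 33.5% → the chronological format
The chronological format wins overall and in every industry group — no reversal.

Yes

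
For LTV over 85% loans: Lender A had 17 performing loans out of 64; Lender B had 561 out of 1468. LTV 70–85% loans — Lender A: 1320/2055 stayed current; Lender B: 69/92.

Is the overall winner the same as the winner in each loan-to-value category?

No

LTV over 85%: Lender A 17/64 = 26.6%, Lender B 561/1468 = 38.2% → Lender B
LTV 70–85%: Lender A 1320/2055 = 64.2%, Lender B 69/92 = 75.0% → Lender B
Overall: Lender A 1337/2119 = 63.1%, Lender B 630/1560 = 40.4% → Lender A
Lender B wins each loan-to-value group but Lender A wins overall — the comparison reverses. Lender B's loans skew toward LTV over 85%, which has a lower base rate.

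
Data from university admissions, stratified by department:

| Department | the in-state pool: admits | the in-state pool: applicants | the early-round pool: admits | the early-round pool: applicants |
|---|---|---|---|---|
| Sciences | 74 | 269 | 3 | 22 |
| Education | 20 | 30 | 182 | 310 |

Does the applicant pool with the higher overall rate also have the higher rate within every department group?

Sciences: the in-state pool 74/269 = 27.5%, the early-round pool 3/22 = 13.6% → the in-state pool
Education: the in-state pool 20/30 = 66.7%, the early-round pool 182/310 = 58.7% → the in-state pool
Overall: the in-state pool 94/299 = 31.4%, the early-round pool 185/332 = 55.7% → the early-round pool
The in-state pool wins each department group but the early-round pool wins overall — the comparison reverses. The in-state pool's applicants skew toward Sciences, which has a lower base rate.

No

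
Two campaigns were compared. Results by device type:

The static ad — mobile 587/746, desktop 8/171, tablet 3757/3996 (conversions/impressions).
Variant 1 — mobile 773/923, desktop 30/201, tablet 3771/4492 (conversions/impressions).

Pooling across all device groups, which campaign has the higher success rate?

the static ad

Mobile: the static ad 587/746 = 78.7%, Variant 1 773/923 = 83.7% → Variant 1
Desktop: the static ad 8/171 = 4.7%, Variant 1 30/201 = 14.9% → Variant 1
Tablet: the static ad 3757/3996 = 94.0%, Variant 1 3771/4492 = 83.9% → the static ad
Overall: the static ad 4352/4913 = 88.6%, Variant 1 4574/5616 = 81.4% → the static ad
(Neither sweeps every device group, but the static ad has the higher pooled rate.)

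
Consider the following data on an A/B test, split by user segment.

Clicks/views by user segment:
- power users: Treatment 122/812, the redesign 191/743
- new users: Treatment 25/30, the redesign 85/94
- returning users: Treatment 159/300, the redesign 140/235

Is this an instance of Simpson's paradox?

Power users: Treatment 122/812 = 15.0%, the redesign 191/743 = 25.7% → the redesign
New users: Treatment 25/30 = 83.3%, the redesign 85/94 = 90.4% → the redesign
Returning users: Treatment 159/300 = 53.0%, the redesign 140/235 = 59.6% → the redesign
Overall: Treatment 306/1142 = 26.8%, the redesign 416/1072 = 38.8% → the redesign
The redesign wins overall and in every user group — no reversal.

No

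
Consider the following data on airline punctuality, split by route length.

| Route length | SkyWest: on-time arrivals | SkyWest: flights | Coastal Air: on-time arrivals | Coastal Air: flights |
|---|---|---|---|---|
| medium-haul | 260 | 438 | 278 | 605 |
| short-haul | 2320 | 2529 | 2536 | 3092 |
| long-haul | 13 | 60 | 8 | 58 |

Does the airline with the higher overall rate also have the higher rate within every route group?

Medium-haul: SkyWest 260/438 = 59.4%, Coastal Air 278/605 = 46.0% → SkyWest
Short-haul: SkyWest 2320/2529 = 91.7%, Coastal Air 2536/3092 = 82.0% → SkyWest
Long-haul: SkyWest 13/60 = 21.7%, Coastal Air 8/58 = 13.8% → SkyWest
Overall: SkyWest 2593/3027 = 85.7%, Coastal Air 2822/3755 = 75.2% → SkyWest
SkyWest wins overall and in every route group — no reversal.

Yes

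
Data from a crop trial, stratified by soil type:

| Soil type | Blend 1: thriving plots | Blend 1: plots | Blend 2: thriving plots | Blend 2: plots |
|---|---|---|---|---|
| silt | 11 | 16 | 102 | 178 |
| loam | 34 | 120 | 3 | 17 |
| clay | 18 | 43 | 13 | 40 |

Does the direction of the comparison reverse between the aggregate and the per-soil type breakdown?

Yes

Silt: Blend 1 11/16 = 68.8%, Blend 2 102/178 = 57.3% → Blend 1
Loam: Blend 1 34/120 = 28.3%, Blend 2 3/17 = 17.6% → Blend 1
Clay: Blend 1 18/43 = 41.9%, Blend 2 13/40 = 32.5% → Blend 1
Overall: Blend 1 63/179 = 35.2%, Blend 2 118/235 = 50.2% → Blend 2
Blend 1 wins each soil group but Blend 2 wins overall — the comparison reverses. Blend 1's plots skew toward loam, which has a lower base rate.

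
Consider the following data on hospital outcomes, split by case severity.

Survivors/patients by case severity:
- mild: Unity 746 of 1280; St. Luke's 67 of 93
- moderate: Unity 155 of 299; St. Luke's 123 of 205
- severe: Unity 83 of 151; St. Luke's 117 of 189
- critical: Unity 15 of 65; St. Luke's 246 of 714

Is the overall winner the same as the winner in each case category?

No

Mild: Unity 746/1280 = 58.3%, St. Luke's 67/93 = 72.0% → St. Luke's
Moderate: Unity 155/299 = 51.8%, St. Luke's 123/205 = 60.0% → St. Luke's
Severe: Unity 83/151 = 55.0%, St. Luke's 117/189 = 61.9% → St. Luke's
Critical: Unity 15/65 = 23.1%, St. Luke's 246/714 = 34.5% → St. Luke's
Overall: Unity 999/1795 = 55.7%, St. Luke's 553/1201 = 46.0% → Unity
St. Luke's wins each case group but Unity wins overall — the comparison reverses. St. Luke's's patients skew toward critical, which has a lower base rate.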